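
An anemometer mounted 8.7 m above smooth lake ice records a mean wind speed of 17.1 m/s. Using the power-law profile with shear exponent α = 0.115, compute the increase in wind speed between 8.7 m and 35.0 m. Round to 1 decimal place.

3.0 m/s

Power law: V₂ = V₁ · (z₂/z₁)^α = 17.1 × (4.0230)^0.115 = 20.0687 m/s
ΔV = 20.0687 − 17.1 = 2.9687 m/s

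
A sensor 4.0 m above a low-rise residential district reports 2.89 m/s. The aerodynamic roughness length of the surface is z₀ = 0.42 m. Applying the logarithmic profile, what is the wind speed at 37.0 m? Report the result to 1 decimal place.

Log law: V(z) ∝ ln(z/z₀), so V₂/V₁ = ln(z₂/z₀) / ln(z₁/z₀).
ln(37.0/0.42) = 4.4784, ln(4.0/0.42) = 2.2538
V₂ = 2.89 × 4.4784/2.2538 = 2.89 × 1.9871 = 5.7426 m/s

5.7 m/s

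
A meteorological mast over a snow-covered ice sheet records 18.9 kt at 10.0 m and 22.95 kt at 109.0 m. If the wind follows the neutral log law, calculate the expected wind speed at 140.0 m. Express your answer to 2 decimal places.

Log law: V ∝ ln(z/z₀). From the pair, with r = V₁/V₂ = 0.82353,
ln z₀ = (ln z₁ − r·ln z₂)/(1 − r) = (2.3026 − 0.82353×4.6913)/0.17647 = -8.8450 → z₀ = 0.0001441 m
V₃ = V₁ · ln(z₃/z₀)/ln(z₁/z₀) = 18.9 × 13.7866/11.1476 = 23.3744 kt

23.37 kt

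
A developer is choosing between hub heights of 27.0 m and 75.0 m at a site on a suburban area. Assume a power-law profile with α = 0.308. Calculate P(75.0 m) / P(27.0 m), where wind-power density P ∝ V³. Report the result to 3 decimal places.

2.570

Speed ratio: V_B/V_A = (z_B/z_A)^α = (75.0/27.0)^0.308 = (2.7778)^0.308 = 1.36981
Power-density ratio: P_B/P_A = (V_B/V_A)³ = (1.36981)³ = 2.57026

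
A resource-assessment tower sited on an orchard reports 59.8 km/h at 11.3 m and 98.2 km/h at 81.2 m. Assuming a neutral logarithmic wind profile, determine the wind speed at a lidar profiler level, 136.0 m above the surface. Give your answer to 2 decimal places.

108.24 km/h

Log law: V ∝ ln(z/z₀). From the pair, with r = V₁/V₂ = 0.60896,
ln z₀ = (ln z₁ − r·ln z₂)/(1 − r) = (2.4248 − 0.60896×4.3969)/0.39104 = -0.6464 → z₀ = 0.5240 m
V₃ = V₁ · ln(z₃/z₀)/ln(z₁/z₀) = 59.8 × 5.5590/3.0712 = 108.2422 km/h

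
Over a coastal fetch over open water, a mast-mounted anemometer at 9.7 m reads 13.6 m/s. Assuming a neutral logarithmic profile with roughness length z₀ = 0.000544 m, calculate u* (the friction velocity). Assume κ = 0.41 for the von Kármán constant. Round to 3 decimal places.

Log law: V(z) = (u*/κ) · ln(z/z₀) ⇒ u* = κ · V / ln(z/z₀)
u* = 0.41 × 13.6 / ln(9.7/0.000544) = 0.41 × 13.6 / 9.7887
   = 5.5760 / 9.7887 = 0.5696 m/s

u* ≈ 0.570 m/s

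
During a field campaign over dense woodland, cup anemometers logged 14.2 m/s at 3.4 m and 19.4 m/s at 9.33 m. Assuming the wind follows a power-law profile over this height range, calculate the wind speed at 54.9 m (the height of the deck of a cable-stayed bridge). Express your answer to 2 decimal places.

33.55 m/s

First find α: α = ln(V₂/V₁)/ln(z₂/z₁) = ln(19.4/14.2)/ln(9.33/3.4) = 0.31203/1.00946 = 0.3091
Extrapolate from 9.33 m to 54.9 m: V₃ = 19.4 × (54.9/9.33)^0.3091 = 19.4 × 1.7295 = 33.5520 m/s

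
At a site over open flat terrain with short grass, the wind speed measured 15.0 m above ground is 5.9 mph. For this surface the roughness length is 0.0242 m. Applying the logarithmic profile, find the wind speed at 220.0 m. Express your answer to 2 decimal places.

Log law: V(z) ∝ ln(z/z₀), so V₂/V₁ = ln(z₂/z₀) / ln(z₁/z₀).
ln(220.0/0.0242) = 9.1150, ln(15.0/0.0242) = 6.4295
V₂ = 5.9 × 9.1150/6.4295 = 5.9 × 1.4177 = 8.3644 mph

8.36 mph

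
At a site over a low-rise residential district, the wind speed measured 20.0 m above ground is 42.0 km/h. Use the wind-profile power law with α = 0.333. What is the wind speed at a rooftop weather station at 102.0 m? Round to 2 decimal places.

72.26 km/h

Power-law profile: V₂ = V₁ · (z₂/z₁)^α
V₂ = 42.0 × (102.0/20.0)^0.333 = 42.0 × (5.1000)^0.333
    = 42.0 × 1.7204 = 72.2554 km/h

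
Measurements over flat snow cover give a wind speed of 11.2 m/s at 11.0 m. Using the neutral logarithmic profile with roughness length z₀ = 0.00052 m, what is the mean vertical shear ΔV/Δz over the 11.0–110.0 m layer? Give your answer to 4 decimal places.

0.0262 m/s/m

Log law: V₂ = V₁ · ln(z₂/z₀)/ln(z₁/z₀) = 11.2 × 12.2622/9.9596 = 13.7894 m/s
ΔV/Δz = (13.7894 − 11.2)/(110.0 − 11.0) = 2.5894/99.0000 = 0.02616 m/s/m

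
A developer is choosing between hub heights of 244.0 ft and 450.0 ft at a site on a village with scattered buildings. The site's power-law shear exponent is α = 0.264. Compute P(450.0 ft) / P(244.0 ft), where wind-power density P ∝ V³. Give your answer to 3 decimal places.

Speed ratio: V_B/V_A = (z_B/z_A)^α = (450.0/244.0)^0.264 = (1.8443)^0.264 = 1.17538
Power-density ratio: P_B/P_A = (V_B/V_A)³ = (1.17538)³ = 1.62380

1.624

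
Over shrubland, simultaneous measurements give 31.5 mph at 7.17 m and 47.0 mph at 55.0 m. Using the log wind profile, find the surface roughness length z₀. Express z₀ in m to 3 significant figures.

Log law: V(z) ∝ ln(z/z₀). With r = V₁/V₂ = 31.5/47.0 = 0.67021,
r · ln(z₂/z₀) = ln(z₁/z₀) ⇒ ln z₀ = (ln z₁ − r·ln z₂)/(1 − r)
ln z₀ = (1.96991 − 0.67021×4.00733) / 0.32979 = -2.1707
z₀ = exp(-2.1707) = 0.1141 m

z₀ ≈ 0.114 m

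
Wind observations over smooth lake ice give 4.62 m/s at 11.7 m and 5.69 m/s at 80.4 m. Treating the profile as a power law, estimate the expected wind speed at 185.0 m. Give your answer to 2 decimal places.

First find α: α = ln(V₂/V₁)/ln(z₂/z₁) = ln(5.69/4.62)/ln(80.4/11.7) = 0.20832/1.92743 = 0.1081
Extrapolate from 80.4 m to 185.0 m: V₃ = 5.69 × (185.0/80.4)^0.1081 = 5.69 × 1.0942 = 6.2263 m/s

6.23 m/s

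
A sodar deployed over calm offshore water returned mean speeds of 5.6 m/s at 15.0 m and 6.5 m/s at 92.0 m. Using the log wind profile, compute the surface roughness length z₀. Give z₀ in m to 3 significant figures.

z₀ ≈ 0.000188 m

Log law: V(z) ∝ ln(z/z₀). With r = V₁/V₂ = 5.6/6.5 = 0.86154,
r · ln(z₂/z₀) = ln(z₁/z₀) ⇒ ln z₀ = (ln z₁ − r·ln z₂)/(1 − r)
ln z₀ = (2.70805 − 0.86154×4.52179) / 0.13846 = -8.5774
z₀ = exp(-8.5774) = 0.0001883 m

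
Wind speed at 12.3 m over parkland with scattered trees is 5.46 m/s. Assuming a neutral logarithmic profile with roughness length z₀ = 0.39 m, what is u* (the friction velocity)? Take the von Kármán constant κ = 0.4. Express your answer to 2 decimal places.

u* ≈ 0.63 m/s

Log law: V(z) = (u*/κ) · ln(z/z₀) ⇒ u* = κ · V / ln(z/z₀)
u* = 0.4 × 5.46 / ln(12.3/0.39) = 0.4 × 5.46 / 3.4512
   = 2.1840 / 3.4512 = 0.6328 m/s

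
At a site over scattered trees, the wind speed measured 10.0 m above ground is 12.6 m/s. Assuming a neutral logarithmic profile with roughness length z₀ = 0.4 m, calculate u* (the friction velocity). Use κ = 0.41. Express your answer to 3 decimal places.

u* ≈ 1.605 m/s

Log law: V(z) = (u*/κ) · ln(z/z₀) ⇒ u* = κ · V / ln(z/z₀)
u* = 0.41 × 12.6 / ln(10.0/0.4) = 0.41 × 12.6 / 3.2189
   = 5.1660 / 3.2189 = 1.6049 m/s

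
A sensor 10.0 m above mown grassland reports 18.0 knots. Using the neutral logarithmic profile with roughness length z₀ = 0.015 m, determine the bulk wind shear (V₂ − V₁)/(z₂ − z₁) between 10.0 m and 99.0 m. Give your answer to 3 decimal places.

Log law: V₂ = V₁ · ln(z₂/z₀)/ln(z₁/z₀) = 18.0 × 8.7948/6.5023 = 24.3463 knots
ΔV/Δz = (24.3463 − 18.0)/(99.0 − 10.0) = 6.3463/89.0000 = 0.07131 knots/m

0.071 knots/m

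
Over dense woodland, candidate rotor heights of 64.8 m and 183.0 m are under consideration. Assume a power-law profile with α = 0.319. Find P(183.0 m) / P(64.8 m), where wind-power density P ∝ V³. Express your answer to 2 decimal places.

Speed ratio: V_B/V_A = (z_B/z_A)^α = (183.0/64.8)^0.319 = (2.8241)^0.319 = 1.39261
Power-density ratio: P_B/P_A = (V_B/V_A)³ = (1.39261)³ = 2.70078

2.70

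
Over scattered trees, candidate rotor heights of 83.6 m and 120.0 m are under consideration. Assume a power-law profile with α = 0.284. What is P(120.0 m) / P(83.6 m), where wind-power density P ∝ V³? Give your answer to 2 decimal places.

Speed ratio: V_B/V_A = (z_B/z_A)^α = (120.0/83.6)^0.284 = (1.4354)^0.284 = 1.10810
Power-density ratio: P_B/P_A = (V_B/V_A)³ = (1.10810)³ = 1.36064

1.36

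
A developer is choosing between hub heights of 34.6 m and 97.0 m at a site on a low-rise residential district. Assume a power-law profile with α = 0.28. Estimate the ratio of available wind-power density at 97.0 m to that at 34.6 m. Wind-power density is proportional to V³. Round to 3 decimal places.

2.377

Speed ratio: V_B/V_A = (z_B/z_A)^α = (97.0/34.6)^0.28 = (2.8035)^0.28 = 1.33461
Power-density ratio: P_B/P_A = (V_B/V_A)³ = (1.33461)³ = 2.37719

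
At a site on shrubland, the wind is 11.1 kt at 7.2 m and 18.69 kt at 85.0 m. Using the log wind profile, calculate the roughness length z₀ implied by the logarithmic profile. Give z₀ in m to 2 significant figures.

Log law: V(z) ∝ ln(z/z₀). With r = V₁/V₂ = 11.1/18.69 = 0.59390,
r · ln(z₂/z₀) = ln(z₁/z₀) ⇒ ln z₀ = (ln z₁ − r·ln z₂)/(1 − r)
ln z₀ = (1.97408 − 0.59390×4.44265) / 0.40610 = -1.6361
z₀ = exp(-1.6361) = 0.1947 m

z₀ ≈ 0.19 m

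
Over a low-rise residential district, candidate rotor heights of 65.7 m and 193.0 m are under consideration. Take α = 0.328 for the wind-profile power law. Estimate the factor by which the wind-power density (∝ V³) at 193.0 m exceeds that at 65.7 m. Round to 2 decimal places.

2.89

Speed ratio: V_B/V_A = (z_B/z_A)^α = (193.0/65.7)^0.328 = (2.9376)^0.328 = 1.42397
Power-density ratio: P_B/P_A = (V_B/V_A)³ = (1.42397)³ = 2.88738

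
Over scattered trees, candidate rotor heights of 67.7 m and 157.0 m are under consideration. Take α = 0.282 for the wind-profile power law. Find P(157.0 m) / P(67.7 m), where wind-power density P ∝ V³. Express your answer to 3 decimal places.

Speed ratio: V_B/V_A = (z_B/z_A)^α = (157.0/67.7)^0.282 = (2.3191)^0.282 = 1.26770
Power-density ratio: P_B/P_A = (V_B/V_A)³ = (1.26770)³ = 2.03729

2.037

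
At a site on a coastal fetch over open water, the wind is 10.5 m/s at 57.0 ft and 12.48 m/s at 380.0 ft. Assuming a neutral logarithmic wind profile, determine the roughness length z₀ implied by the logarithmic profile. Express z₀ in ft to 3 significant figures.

Log law: V(z) ∝ ln(z/z₀). With r = V₁/V₂ = 10.5/12.48 = 0.84135,
r · ln(z₂/z₀) = ln(z₁/z₀) ⇒ ln z₀ = (ln z₁ − r·ln z₂)/(1 − r)
ln z₀ = (4.04305 − 0.84135×5.94017) / 0.15865 = -6.0174
z₀ = exp(-6.0174) = 0.002436 ft

z₀ ≈ 0.00244 ft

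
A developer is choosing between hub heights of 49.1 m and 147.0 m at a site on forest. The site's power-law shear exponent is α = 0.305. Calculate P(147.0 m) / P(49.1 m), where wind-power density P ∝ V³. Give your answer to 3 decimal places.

Speed ratio: V_B/V_A = (z_B/z_A)^α = (147.0/49.1)^0.305 = (2.9939)^0.305 = 1.39718
Power-density ratio: P_B/P_A = (V_B/V_A)³ = (1.39718)³ = 2.72744

2.727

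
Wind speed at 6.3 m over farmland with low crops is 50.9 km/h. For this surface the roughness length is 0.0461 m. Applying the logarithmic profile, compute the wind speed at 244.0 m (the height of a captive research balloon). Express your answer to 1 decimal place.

88.7 km/h

Log law: V(z) ∝ ln(z/z₀), so V₂/V₁ = ln(z₂/z₀) / ln(z₁/z₀).
ln(244.0/0.0461) = 8.5741, ln(6.3/0.0461) = 4.9175
V₂ = 50.9 × 8.5741/4.9175 = 50.9 × 1.7436 = 88.7489 km/h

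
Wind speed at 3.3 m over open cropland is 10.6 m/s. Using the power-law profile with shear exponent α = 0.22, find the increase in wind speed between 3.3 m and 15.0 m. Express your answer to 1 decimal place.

Power law: V₂ = V₁ · (z₂/z₁)^α = 10.6 × (4.5455)^0.22 = 14.7902 m/s
ΔV = 14.7902 − 10.6 = 4.1902 m/s

4.2 m/s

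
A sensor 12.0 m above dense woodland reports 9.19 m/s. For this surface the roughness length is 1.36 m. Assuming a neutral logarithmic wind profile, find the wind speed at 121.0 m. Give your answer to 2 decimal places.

Log law: V(z) ∝ ln(z/z₀), so V₂/V₁ = ln(z₂/z₀) / ln(z₁/z₀).
ln(121.0/1.36) = 4.4883, ln(12.0/1.36) = 2.1774
V₂ = 9.19 × 4.4883/2.1774 = 9.19 × 2.0613 = 18.9433 m/s

18.94 m/s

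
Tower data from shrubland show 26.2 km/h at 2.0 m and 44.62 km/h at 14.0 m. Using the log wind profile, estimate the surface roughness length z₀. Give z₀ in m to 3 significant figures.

Log law: V(z) ∝ ln(z/z₀). With r = V₁/V₂ = 26.2/44.62 = 0.58718,
r · ln(z₂/z₀) = ln(z₁/z₀) ⇒ ln z₀ = (ln z₁ − r·ln z₂)/(1 − r)
ln z₀ = (0.69315 − 0.58718×2.63906) / 0.41282 = -2.0747
z₀ = exp(-2.0747) = 0.1256 m

z₀ ≈ 0.126 m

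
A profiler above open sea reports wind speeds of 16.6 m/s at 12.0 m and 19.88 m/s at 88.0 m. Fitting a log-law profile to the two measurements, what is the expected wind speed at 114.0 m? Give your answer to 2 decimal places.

Log law: V ∝ ln(z/z₀). From the pair, with r = V₁/V₂ = 0.83501,
ln z₀ = (ln z₁ − r·ln z₂)/(1 − r) = (2.4849 − 0.83501×4.4773)/0.16499 = -7.5987 → z₀ = 0.0005011 m
V₃ = V₁ · ln(z₃/z₀)/ln(z₁/z₀) = 16.6 × 12.3349/10.0836 = 20.3061 m/s

20.31 m/s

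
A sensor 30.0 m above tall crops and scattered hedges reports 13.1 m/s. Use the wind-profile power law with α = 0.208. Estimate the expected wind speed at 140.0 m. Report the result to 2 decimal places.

Power-law profile: V₂ = V₁ · (z₂/z₁)^α
V₂ = 13.1 × (140.0/30.0)^0.208 = 13.1 × (4.6667)^0.208
    = 13.1 × 1.3777 = 18.0478 m/s

18.05 m/s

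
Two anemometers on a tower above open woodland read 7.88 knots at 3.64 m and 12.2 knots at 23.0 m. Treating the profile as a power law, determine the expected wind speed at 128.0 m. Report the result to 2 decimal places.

First find α: α = ln(V₂/V₁)/ln(z₂/z₁) = ln(12.2/7.88)/ln(23.0/3.64) = 0.43711/1.84351 = 0.2371
Extrapolate from 23.0 m to 128.0 m: V₃ = 12.2 × (128.0/23.0)^0.2371 = 12.2 × 1.5023 = 18.3281 knots

18.33 knots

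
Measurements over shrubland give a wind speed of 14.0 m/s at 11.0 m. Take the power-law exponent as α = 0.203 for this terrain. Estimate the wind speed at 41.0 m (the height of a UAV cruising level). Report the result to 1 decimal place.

Power-law profile: V₂ = V₁ · (z₂/z₁)^α
V₂ = 14.0 × (41.0/11.0)^0.203 = 14.0 × (3.7273)^0.203
    = 14.0 × 1.3061 = 18.2861 m/s

18.3 m/s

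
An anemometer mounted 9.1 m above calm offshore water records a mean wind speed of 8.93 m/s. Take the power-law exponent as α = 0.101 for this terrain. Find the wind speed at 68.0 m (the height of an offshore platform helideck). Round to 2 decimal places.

Power-law profile: V₂ = V₁ · (z₂/z₁)^α
V₂ = 8.93 × (68.0/9.1)^0.101 = 8.93 × (7.4725)^0.101
    = 8.93 × 1.2252 = 10.9414 m/s

10.94 m/s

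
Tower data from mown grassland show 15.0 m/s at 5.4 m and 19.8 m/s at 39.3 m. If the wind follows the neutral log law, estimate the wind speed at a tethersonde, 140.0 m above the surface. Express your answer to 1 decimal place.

22.9 m/s

Log law: V ∝ ln(z/z₀). From the pair, with r = V₁/V₂ = 0.75758,
ln z₀ = (ln z₁ − r·ln z₂)/(1 − r) = (1.6864 − 0.75758×3.6712)/0.24242 = -4.5162 → z₀ = 0.01093 m
V₃ = V₁ · ln(z₃/z₀)/ln(z₁/z₀) = 15.0 × 9.4578/6.2026 = 22.8723 m/s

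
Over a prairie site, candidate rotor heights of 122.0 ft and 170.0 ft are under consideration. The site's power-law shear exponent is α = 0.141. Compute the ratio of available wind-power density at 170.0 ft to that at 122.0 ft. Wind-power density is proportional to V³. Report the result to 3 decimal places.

1.151

Speed ratio: V_B/V_A = (z_B/z_A)^α = (170.0/122.0)^0.141 = (1.3934)^0.141 = 1.04789
Power-density ratio: P_B/P_A = (V_B/V_A)³ = (1.04789)³ = 1.15067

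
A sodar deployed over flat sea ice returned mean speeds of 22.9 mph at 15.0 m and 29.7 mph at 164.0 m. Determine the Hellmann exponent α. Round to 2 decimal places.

Power law: V₂/V₁ = (z₂/z₁)^α ⇒ α = ln(V₂/V₁) / ln(z₂/z₁)
α = ln(29.7/22.9) / ln(164.0/15.0) = ln(1.2969) / ln(10.9333)
  = 0.26001 / 2.39182 = 0.10871

α ≈ 0.11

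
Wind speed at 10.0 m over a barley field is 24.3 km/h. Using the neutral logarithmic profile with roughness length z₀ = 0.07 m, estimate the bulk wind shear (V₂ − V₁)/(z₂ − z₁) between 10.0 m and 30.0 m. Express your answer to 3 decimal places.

Log law: V₂ = V₁ · ln(z₂/z₀)/ln(z₁/z₀) = 24.3 × 6.0605/4.9618 = 29.6803 km/h
ΔV/Δz = (29.6803 − 24.3)/(30.0 − 10.0) = 5.3803/20.0000 = 0.26902 km/h/m

0.269 km/h/m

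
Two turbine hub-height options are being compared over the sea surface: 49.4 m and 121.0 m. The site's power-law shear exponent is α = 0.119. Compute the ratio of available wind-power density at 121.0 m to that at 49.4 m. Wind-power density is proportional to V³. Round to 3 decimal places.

1.377

Speed ratio: V_B/V_A = (z_B/z_A)^α = (121.0/49.4)^0.119 = (2.4494)^0.119 = 1.11249
Power-density ratio: P_B/P_A = (V_B/V_A)³ = (1.11249)³ = 1.37687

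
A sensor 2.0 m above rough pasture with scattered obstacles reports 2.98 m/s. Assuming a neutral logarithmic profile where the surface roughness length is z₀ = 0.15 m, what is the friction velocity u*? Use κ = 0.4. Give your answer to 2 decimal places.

u* ≈ 0.46 m/s

Log law: V(z) = (u*/κ) · ln(z/z₀) ⇒ u* = κ · V / ln(z/z₀)
u* = 0.4 × 2.98 / ln(2.0/0.15) = 0.4 × 2.98 / 2.5903
   = 1.1920 / 2.5903 = 0.4602 m/s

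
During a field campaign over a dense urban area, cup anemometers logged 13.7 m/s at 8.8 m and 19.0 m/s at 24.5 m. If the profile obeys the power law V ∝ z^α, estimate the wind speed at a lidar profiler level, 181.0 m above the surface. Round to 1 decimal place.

36.0 m/s

First find α: α = ln(V₂/V₁)/ln(z₂/z₁) = ln(19.0/13.7)/ln(24.5/8.8) = 0.32704/1.02392 = 0.3194
Extrapolate from 24.5 m to 181.0 m: V₃ = 19.0 × (181.0/24.5)^0.3194 = 19.0 × 1.8941 = 35.9881 m/s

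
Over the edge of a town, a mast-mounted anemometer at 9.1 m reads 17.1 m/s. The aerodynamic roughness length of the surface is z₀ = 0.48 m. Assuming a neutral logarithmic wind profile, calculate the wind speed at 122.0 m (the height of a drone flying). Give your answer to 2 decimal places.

32.19 m/s

Log law: V(z) ∝ ln(z/z₀), so V₂/V₁ = ln(z₂/z₀) / ln(z₁/z₀).
ln(122.0/0.48) = 5.5380, ln(9.1/0.48) = 2.9422
V₂ = 17.1 × 5.5380/2.9422 = 17.1 × 1.8822 = 32.1862 m/s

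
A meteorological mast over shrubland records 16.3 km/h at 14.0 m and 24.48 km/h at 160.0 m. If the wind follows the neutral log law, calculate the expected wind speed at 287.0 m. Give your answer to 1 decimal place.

Log law: V ∝ ln(z/z₀). From the pair, with r = V₁/V₂ = 0.66585,
ln z₀ = (ln z₁ − r·ln z₂)/(1 − r) = (2.6391 − 0.66585×5.0752)/0.33415 = -2.2153 → z₀ = 0.1091 m
V₃ = V₁ · ln(z₃/z₀)/ln(z₁/z₀) = 16.3 × 7.8748/4.8544 = 26.4420 km/h

26.4 km/h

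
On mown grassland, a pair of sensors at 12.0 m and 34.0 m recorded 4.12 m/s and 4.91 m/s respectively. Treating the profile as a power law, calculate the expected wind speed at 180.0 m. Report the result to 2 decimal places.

First find α: α = ln(V₂/V₁)/ln(z₂/z₁) = ln(4.91/4.12)/ln(34.0/12.0) = 0.17542/1.04145 = 0.1684
Extrapolate from 34.0 m to 180.0 m: V₃ = 4.91 × (180.0/34.0)^0.1684 = 4.91 × 1.3241 = 6.5012 m/s

6.50 m/s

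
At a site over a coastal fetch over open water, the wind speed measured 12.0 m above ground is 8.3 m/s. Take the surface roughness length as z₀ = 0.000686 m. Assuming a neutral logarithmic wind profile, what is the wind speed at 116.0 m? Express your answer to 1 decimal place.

10.2 m/s

Log law: V(z) ∝ ln(z/z₀), so V₂/V₁ = ln(z₂/z₀) / ln(z₁/z₀).
ln(116.0/0.000686) = 12.0382, ln(12.0/0.000686) = 9.7695
V₂ = 8.3 × 12.0382/9.7695 = 8.3 × 1.2322 = 10.2274 m/s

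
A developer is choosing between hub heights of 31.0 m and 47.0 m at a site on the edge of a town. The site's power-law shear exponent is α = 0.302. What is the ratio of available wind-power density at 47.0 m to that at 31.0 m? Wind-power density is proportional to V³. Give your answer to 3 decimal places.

Speed ratio: V_B/V_A = (z_B/z_A)^α = (47.0/31.0)^0.302 = (1.5161)^0.302 = 1.13392
Power-density ratio: P_B/P_A = (V_B/V_A)³ = (1.13392)³ = 1.45796

1.458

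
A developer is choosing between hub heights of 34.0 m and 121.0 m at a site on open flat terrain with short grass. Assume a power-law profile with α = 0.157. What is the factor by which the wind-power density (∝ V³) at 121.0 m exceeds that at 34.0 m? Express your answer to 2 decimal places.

1.82

Speed ratio: V_B/V_A = (z_B/z_A)^α = (121.0/34.0)^0.157 = (3.5588)^0.157 = 1.22055
Power-density ratio: P_B/P_A = (V_B/V_A)³ = (1.22055)³ = 1.81830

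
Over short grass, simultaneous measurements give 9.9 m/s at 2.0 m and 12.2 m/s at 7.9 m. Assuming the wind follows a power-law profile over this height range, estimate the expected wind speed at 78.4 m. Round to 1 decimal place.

First find α: α = ln(V₂/V₁)/ln(z₂/z₁) = ln(12.2/9.9)/ln(7.9/2.0) = 0.20890/1.37372 = 0.1521
Extrapolate from 7.9 m to 78.4 m: V₃ = 12.2 × (78.4/7.9)^0.1521 = 12.2 × 1.4176 = 17.2952 m/s

17.3 m/s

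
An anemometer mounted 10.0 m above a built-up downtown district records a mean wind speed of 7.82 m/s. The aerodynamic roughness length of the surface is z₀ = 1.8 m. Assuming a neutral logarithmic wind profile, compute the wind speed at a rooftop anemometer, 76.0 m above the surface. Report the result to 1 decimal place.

Log law: V(z) ∝ ln(z/z₀), so V₂/V₁ = ln(z₂/z₀) / ln(z₁/z₀).
ln(76.0/1.8) = 3.7429, ln(10.0/1.8) = 1.7148
V₂ = 7.82 × 3.7429/1.7148 = 7.82 × 2.1827 = 17.0690 m/s

17.1 m/s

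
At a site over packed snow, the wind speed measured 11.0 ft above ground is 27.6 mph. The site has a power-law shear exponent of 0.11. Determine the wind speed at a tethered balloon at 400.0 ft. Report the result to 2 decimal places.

40.98 mph

Power-law profile: V₂ = V₁ · (z₂/z₁)^α
V₂ = 27.6 × (400.0/11.0)^0.11 = 27.6 × (36.3636)^0.11
    = 27.6 × 1.4848 = 40.9810 mph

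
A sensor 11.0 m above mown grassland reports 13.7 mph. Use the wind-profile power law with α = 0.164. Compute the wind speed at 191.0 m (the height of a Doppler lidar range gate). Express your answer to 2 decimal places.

Power-law profile: V₂ = V₁ · (z₂/z₁)^α
V₂ = 13.7 × (191.0/11.0)^0.164 = 13.7 × (17.3636)^0.164
    = 13.7 × 1.5970 = 21.8787 mph

21.88 mph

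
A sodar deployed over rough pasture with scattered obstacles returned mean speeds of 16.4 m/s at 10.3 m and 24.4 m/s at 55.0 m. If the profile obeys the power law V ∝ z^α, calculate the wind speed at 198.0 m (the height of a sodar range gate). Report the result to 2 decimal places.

33.06 m/s

First find α: α = ln(V₂/V₁)/ln(z₂/z₁) = ln(24.4/16.4)/ln(55.0/10.3) = 0.39730/1.67519 = 0.2372
Extrapolate from 55.0 m to 198.0 m: V₃ = 24.4 × (198.0/55.0)^0.2372 = 24.4 × 1.3550 = 33.0618 m/s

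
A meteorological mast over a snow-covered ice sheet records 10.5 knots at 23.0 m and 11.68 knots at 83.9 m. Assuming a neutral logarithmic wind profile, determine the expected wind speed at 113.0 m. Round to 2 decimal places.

Log law: V ∝ ln(z/z₀). From the pair, with r = V₁/V₂ = 0.89897,
ln z₀ = (ln z₁ − r·ln z₂)/(1 − r) = (3.1355 − 0.89897×4.4296)/0.10103 = -8.3801 → z₀ = 0.0002294 m
V₃ = V₁ · ln(z₃/z₀)/ln(z₁/z₀) = 10.5 × 13.1075/11.5156 = 11.9515 knots

11.95 knots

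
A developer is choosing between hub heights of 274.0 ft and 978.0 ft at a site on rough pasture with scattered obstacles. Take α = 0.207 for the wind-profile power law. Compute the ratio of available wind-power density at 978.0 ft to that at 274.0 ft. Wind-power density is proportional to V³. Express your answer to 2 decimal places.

Speed ratio: V_B/V_A = (z_B/z_A)^α = (978.0/274.0)^0.207 = (3.5693)^0.207 = 1.30133
Power-density ratio: P_B/P_A = (V_B/V_A)³ = (1.30133)³ = 2.20372

2.20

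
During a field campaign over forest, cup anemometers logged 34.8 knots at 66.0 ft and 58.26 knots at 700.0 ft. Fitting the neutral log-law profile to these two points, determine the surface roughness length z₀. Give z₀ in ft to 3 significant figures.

Log law: V(z) ∝ ln(z/z₀). With r = V₁/V₂ = 34.8/58.26 = 0.59732,
r · ln(z₂/z₀) = ln(z₁/z₀) ⇒ ln z₀ = (ln z₁ − r·ln z₂)/(1 − r)
ln z₀ = (4.18965 − 0.59732×6.55108) / 0.40268 = 0.6868
z₀ = exp(0.6868) = 1.987 ft

z₀ ≈ 1.99 ft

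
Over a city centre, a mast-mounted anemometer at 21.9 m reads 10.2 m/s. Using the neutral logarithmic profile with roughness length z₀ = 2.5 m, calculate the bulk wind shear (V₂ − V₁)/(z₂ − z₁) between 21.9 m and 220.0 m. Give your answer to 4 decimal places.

0.0547 m/s/m

Log law: V₂ = V₁ · ln(z₂/z₀)/ln(z₁/z₀) = 10.2 × 4.4773/2.1702 = 21.0436 m/s
ΔV/Δz = (21.0436 − 10.2)/(220.0 − 21.9) = 10.8436/198.1000 = 0.05474 m/s/m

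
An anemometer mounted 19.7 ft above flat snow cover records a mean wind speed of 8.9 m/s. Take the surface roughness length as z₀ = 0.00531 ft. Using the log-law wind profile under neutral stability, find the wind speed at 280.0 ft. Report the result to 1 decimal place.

Log law: V(z) ∝ ln(z/z₀), so V₂/V₁ = ln(z₂/z₀) / ln(z₁/z₀).
ln(280.0/0.00531) = 10.8730, ln(19.7/0.00531) = 8.2188
V₂ = 8.9 × 10.8730/8.2188 = 8.9 × 1.3229 = 11.7742 m/s

11.8 m/s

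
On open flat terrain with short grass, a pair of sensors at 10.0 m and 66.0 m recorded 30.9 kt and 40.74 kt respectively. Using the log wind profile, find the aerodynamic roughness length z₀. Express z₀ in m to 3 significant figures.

z₀ ≈ 0.0267 m

Log law: V(z) ∝ ln(z/z₀). With r = V₁/V₂ = 30.9/40.74 = 0.75847,
r · ln(z₂/z₀) = ln(z₁/z₀) ⇒ ln z₀ = (ln z₁ − r·ln z₂)/(1 − r)
ln z₀ = (2.30259 − 0.75847×4.18965) / 0.24153 = -3.6233
z₀ = exp(-3.6233) = 0.02670 m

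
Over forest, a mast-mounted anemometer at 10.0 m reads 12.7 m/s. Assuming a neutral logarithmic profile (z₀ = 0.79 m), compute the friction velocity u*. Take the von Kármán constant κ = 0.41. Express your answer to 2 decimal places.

u* ≈ 2.05 m/s

Log law: V(z) = (u*/κ) · ln(z/z₀) ⇒ u* = κ · V / ln(z/z₀)
u* = 0.41 × 12.7 / ln(10.0/0.79) = 0.41 × 12.7 / 2.5383
   = 5.2070 / 2.5383 = 2.0514 m/s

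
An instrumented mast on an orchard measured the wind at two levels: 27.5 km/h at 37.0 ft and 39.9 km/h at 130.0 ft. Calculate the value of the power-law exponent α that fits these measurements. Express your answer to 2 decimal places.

Power law: V₂/V₁ = (z₂/z₁)^α ⇒ α = ln(V₂/V₁) / ln(z₂/z₁)
α = ln(39.9/27.5) / ln(130.0/37.0) = ln(1.4509) / ln(3.5135)
  = 0.37219 / 1.25662 = 0.29618

α ≈ 0.30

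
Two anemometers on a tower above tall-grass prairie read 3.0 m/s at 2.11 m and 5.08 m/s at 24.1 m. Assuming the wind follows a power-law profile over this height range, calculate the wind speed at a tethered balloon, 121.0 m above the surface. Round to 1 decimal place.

First find α: α = ln(V₂/V₁)/ln(z₂/z₁) = ln(5.08/3.0)/ln(24.1/2.11) = 0.52670/2.43552 = 0.2163
Extrapolate from 24.1 m to 121.0 m: V₃ = 5.08 × (121.0/24.1)^0.2163 = 5.08 × 1.4176 = 7.2013 m/s

7.2 m/s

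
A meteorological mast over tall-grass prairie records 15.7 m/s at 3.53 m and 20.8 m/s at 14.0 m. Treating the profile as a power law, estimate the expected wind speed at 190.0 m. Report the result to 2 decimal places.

35.42 m/s

First find α: α = ln(V₂/V₁)/ln(z₂/z₁) = ln(20.8/15.7)/ln(14.0/3.53) = 0.28129/1.37776 = 0.2042
Extrapolate from 14.0 m to 190.0 m: V₃ = 20.8 × (190.0/14.0)^0.2042 = 20.8 × 1.7031 = 35.4248 m/s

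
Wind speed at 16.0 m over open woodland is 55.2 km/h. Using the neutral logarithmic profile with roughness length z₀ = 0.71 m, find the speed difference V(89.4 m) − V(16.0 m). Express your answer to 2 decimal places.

Log law: V₂ = V₁ · ln(z₂/z₀)/ln(z₁/z₀) = 55.2 × 4.8356/3.1151 = 85.6883 km/h
ΔV = 85.6883 − 55.2 = 30.4883 km/h

30.49 km/h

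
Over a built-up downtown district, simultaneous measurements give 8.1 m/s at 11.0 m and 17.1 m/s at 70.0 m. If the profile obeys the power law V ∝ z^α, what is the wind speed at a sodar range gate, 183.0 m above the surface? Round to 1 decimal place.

25.2 m/s

First find α: α = ln(V₂/V₁)/ln(z₂/z₁) = ln(17.1/8.1)/ln(70.0/11.0) = 0.74721/1.85060 = 0.4038
Extrapolate from 70.0 m to 183.0 m: V₃ = 17.1 × (183.0/70.0)^0.4038 = 17.1 × 1.4741 = 25.2064 m/s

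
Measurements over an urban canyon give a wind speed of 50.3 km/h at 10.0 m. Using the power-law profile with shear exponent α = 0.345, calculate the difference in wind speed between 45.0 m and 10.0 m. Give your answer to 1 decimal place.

Power law: V₂ = V₁ · (z₂/z₁)^α = 50.3 × (4.5000)^0.345 = 84.5135 km/h
ΔV = 84.5135 − 50.3 = 34.2135 km/h

34.2 km/h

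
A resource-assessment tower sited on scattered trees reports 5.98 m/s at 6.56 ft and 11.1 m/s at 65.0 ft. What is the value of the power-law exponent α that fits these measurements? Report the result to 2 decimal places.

α ≈ 0.27

Power law: V₂/V₁ = (z₂/z₁)^α ⇒ α = ln(V₂/V₁) / ln(z₂/z₁)
α = ln(11.1/5.98) / ln(65.0/6.56) = ln(1.8562) / ln(9.9085)
  = 0.61852 / 2.29340 = 0.26970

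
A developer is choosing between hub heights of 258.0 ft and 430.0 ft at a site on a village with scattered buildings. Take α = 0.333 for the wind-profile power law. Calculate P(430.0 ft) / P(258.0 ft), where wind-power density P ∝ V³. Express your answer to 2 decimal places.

1.67

Speed ratio: V_B/V_A = (z_B/z_A)^α = (430.0/258.0)^0.333 = (1.6667)^0.333 = 1.18543
Power-density ratio: P_B/P_A = (V_B/V_A)³ = (1.18543)³ = 1.66582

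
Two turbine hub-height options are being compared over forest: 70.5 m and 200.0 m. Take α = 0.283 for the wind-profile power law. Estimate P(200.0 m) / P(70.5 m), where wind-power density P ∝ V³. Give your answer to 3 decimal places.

Speed ratio: V_B/V_A = (z_B/z_A)^α = (200.0/70.5)^0.283 = (2.8369)^0.283 = 1.34324
Power-density ratio: P_B/P_A = (V_B/V_A)³ = (1.34324)³ = 2.42361

2.424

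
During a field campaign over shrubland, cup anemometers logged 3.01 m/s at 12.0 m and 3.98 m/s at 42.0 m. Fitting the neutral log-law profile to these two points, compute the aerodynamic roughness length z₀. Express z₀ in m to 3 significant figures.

Log law: V(z) ∝ ln(z/z₀). With r = V₁/V₂ = 3.01/3.98 = 0.75628,
r · ln(z₂/z₀) = ln(z₁/z₀) ⇒ ln z₀ = (ln z₁ − r·ln z₂)/(1 − r)
ln z₀ = (2.48491 − 0.75628×3.73767) / 0.24372 = -1.4025
z₀ = exp(-1.4025) = 0.2460 m

z₀ ≈ 0.246 m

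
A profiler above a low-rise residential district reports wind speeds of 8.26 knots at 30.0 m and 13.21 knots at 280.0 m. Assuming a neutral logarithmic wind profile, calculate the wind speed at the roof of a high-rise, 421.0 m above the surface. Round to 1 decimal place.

Log law: V ∝ ln(z/z₀). From the pair, with r = V₁/V₂ = 0.62528,
ln z₀ = (ln z₁ − r·ln z₂)/(1 − r) = (3.4012 − 0.62528×5.6348)/0.37472 = -0.3260 → z₀ = 0.7218 m
V₃ = V₁ · ln(z₃/z₀)/ln(z₁/z₀) = 8.26 × 6.3686/3.7272 = 14.1138 knots

14.1 knots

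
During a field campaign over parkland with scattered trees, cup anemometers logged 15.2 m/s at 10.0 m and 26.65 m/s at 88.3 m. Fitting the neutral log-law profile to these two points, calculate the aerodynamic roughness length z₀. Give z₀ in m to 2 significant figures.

Log law: V(z) ∝ ln(z/z₀). With r = V₁/V₂ = 15.2/26.65 = 0.57036,
r · ln(z₂/z₀) = ln(z₁/z₀) ⇒ ln z₀ = (ln z₁ − r·ln z₂)/(1 − r)
ln z₀ = (2.30259 − 0.57036×4.48074) / 0.42964 = -0.5889
z₀ = exp(-0.5889) = 0.5549 m

z₀ ≈ 0.55 m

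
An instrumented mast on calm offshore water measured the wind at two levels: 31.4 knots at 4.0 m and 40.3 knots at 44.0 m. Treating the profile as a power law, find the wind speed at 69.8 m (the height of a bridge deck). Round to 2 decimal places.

First find α: α = ln(V₂/V₁)/ln(z₂/z₁) = ln(40.3/31.4)/ln(44.0/4.0) = 0.24954/2.39790 = 0.1041
Extrapolate from 44.0 m to 69.8 m: V₃ = 40.3 × (69.8/44.0)^0.1041 = 40.3 × 1.0492 = 42.2825 knots

42.28 knots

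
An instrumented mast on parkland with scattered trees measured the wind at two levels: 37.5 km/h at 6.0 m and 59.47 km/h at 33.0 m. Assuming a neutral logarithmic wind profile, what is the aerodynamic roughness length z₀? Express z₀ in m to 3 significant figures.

z₀ ≈ 0.327 m

Log law: V(z) ∝ ln(z/z₀). With r = V₁/V₂ = 37.5/59.47 = 0.63057,
r · ln(z₂/z₀) = ln(z₁/z₀) ⇒ ln z₀ = (ln z₁ − r·ln z₂)/(1 − r)
ln z₀ = (1.79176 − 0.63057×3.49651) / 0.36943 = -1.1180
z₀ = exp(-1.1180) = 0.3269 m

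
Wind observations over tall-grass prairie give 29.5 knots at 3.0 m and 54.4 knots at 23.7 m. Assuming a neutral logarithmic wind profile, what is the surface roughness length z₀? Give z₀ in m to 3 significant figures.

Log law: V(z) ∝ ln(z/z₀). With r = V₁/V₂ = 29.5/54.4 = 0.54228,
r · ln(z₂/z₀) = ln(z₁/z₀) ⇒ ln z₀ = (ln z₁ − r·ln z₂)/(1 − r)
ln z₀ = (1.09861 − 0.54228×3.16548) / 0.45772 = -1.3501
z₀ = exp(-1.3501) = 0.2592 m

z₀ ≈ 0.259 m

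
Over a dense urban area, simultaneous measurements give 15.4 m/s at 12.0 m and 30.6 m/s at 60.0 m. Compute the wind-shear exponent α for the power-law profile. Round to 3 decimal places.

α ≈ 0.427

Power law: V₂/V₁ = (z₂/z₁)^α ⇒ α = ln(V₂/V₁) / ln(z₂/z₁)
α = ln(30.6/15.4) / ln(60.0/12.0) = ln(1.9870) / ln(5.0000)
  = 0.68663 / 1.60944 = 0.42663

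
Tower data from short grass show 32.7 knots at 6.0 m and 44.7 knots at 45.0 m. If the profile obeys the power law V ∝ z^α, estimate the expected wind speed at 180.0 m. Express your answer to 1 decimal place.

55.4 knots

First find α: α = ln(V₂/V₁)/ln(z₂/z₁) = ln(44.7/32.7)/ln(45.0/6.0) = 0.31260/2.01490 = 0.1551
Extrapolate from 45.0 m to 180.0 m: V₃ = 44.7 × (180.0/45.0)^0.1551 = 44.7 × 1.2400 = 55.4259 knots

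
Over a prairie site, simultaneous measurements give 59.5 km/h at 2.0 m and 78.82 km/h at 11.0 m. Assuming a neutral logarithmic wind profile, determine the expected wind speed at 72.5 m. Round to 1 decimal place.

100.2 km/h

Log law: V ∝ ln(z/z₀). From the pair, with r = V₁/V₂ = 0.75488,
ln z₀ = (ln z₁ − r·ln z₂)/(1 − r) = (0.6931 − 0.75488×2.3979)/0.24512 = -4.5570 → z₀ = 0.01049 m
V₃ = V₁ · ln(z₃/z₀)/ln(z₁/z₀) = 59.5 × 8.8406/5.2501 = 100.1906 km/h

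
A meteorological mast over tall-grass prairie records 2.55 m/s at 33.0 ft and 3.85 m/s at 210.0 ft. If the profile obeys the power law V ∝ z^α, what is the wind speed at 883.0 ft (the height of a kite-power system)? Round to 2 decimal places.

5.30 m/s

First find α: α = ln(V₂/V₁)/ln(z₂/z₁) = ln(3.85/2.55)/ln(210.0/33.0) = 0.41198/1.85060 = 0.2226
Extrapolate from 210.0 ft to 883.0 ft: V₃ = 3.85 × (883.0/210.0)^0.2226 = 3.85 × 1.3768 = 5.3005 m/s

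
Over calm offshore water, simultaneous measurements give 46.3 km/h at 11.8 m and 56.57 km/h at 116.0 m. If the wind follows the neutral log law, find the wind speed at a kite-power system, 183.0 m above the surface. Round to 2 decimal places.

Log law: V ∝ ln(z/z₀). From the pair, with r = V₁/V₂ = 0.81846,
ln z₀ = (ln z₁ − r·ln z₂)/(1 − r) = (2.4681 − 0.81846×4.7536)/0.18154 = -7.8355 → z₀ = 0.0003954 m
V₃ = V₁ · ln(z₃/z₀)/ln(z₁/z₀) = 46.3 × 13.0450/10.3036 = 58.6186 km/h

58.62 km/h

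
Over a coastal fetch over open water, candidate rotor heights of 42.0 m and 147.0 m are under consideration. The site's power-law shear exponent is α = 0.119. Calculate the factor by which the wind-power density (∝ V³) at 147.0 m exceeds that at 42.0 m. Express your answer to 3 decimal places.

Speed ratio: V_B/V_A = (z_B/z_A)^α = (147.0/42.0)^0.119 = (3.5000)^0.119 = 1.16076
Power-density ratio: P_B/P_A = (V_B/V_A)³ = (1.16076)³ = 1.56398

1.564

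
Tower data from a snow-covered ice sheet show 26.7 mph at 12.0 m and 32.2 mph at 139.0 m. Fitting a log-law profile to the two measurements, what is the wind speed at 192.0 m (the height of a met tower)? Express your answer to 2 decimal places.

32.93 mph

Log law: V ∝ ln(z/z₀). From the pair, with r = V₁/V₂ = 0.82919,
ln z₀ = (ln z₁ − r·ln z₂)/(1 − r) = (2.4849 − 0.82919×4.9345)/0.17081 = -9.4066 → z₀ = 0.00008218 m
V₃ = V₁ · ln(z₃/z₀)/ln(z₁/z₀) = 26.7 × 14.6641/11.8915 = 32.9253 mph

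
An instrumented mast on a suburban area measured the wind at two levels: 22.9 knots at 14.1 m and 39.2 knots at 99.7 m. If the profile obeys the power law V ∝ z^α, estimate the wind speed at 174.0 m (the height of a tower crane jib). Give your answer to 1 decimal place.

45.7 knots

First find α: α = ln(V₂/V₁)/ln(z₂/z₁) = ln(39.2/22.9)/ln(99.7/14.1) = 0.53754/1.95599 = 0.2748
Extrapolate from 99.7 m to 174.0 m: V₃ = 39.2 × (174.0/99.7)^0.2748 = 39.2 × 1.1654 = 45.6827 knots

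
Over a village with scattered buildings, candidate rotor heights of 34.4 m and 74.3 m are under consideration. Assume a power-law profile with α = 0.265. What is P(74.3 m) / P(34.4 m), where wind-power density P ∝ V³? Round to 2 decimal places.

1.84

Speed ratio: V_B/V_A = (z_B/z_A)^α = (74.3/34.4)^0.265 = (2.1599)^0.265 = 1.22638
Power-density ratio: P_B/P_A = (V_B/V_A)³ = (1.22638)³ = 1.84447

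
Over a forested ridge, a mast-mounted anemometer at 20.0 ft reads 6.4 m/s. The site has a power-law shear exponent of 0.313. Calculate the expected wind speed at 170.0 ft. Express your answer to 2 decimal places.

Power-law profile: V₂ = V₁ · (z₂/z₁)^α
V₂ = 6.4 × (170.0/20.0)^0.313 = 6.4 × (8.5000)^0.313
    = 6.4 × 1.9539 = 12.5051 m/s

12.51 m/s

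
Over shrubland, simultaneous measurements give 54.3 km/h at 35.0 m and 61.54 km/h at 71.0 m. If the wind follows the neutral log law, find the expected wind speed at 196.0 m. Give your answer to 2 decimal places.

71.93 km/h

Log law: V ∝ ln(z/z₀). From the pair, with r = V₁/V₂ = 0.88235,
ln z₀ = (ln z₁ − r·ln z₂)/(1 − r) = (3.5553 − 0.88235×4.2627)/0.11765 = -1.7496 → z₀ = 0.1738 m
V₃ = V₁ · ln(z₃/z₀)/ln(z₁/z₀) = 54.3 × 7.0278/5.3050 = 71.9336 km/h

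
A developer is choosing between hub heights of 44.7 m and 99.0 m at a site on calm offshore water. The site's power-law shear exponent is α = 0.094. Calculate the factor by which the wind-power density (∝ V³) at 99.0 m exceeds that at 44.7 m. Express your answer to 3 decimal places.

1.251

Speed ratio: V_B/V_A = (z_B/z_A)^α = (99.0/44.7)^0.094 = (2.2148)^0.094 = 1.07761
Power-density ratio: P_B/P_A = (V_B/V_A)³ = (1.07761)³ = 1.25136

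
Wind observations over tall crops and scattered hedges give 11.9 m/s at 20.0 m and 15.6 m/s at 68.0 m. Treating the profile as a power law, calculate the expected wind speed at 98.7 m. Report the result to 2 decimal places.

16.94 m/s

First find α: α = ln(V₂/V₁)/ln(z₂/z₁) = ln(15.6/11.9)/ln(68.0/20.0) = 0.27073/1.22378 = 0.2212
Extrapolate from 68.0 m to 98.7 m: V₃ = 15.6 × (98.7/68.0)^0.2212 = 15.6 × 1.0859 = 16.9403 m/s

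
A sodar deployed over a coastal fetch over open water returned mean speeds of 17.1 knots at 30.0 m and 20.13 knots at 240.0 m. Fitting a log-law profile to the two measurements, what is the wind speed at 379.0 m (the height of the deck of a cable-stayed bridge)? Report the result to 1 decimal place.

20.8 knots

Log law: V ∝ ln(z/z₀). From the pair, with r = V₁/V₂ = 0.84948,
ln z₀ = (ln z₁ − r·ln z₂)/(1 − r) = (3.4012 − 0.84948×5.4806)/0.15052 = -8.3343 → z₀ = 0.0002401 m
V₃ = V₁ · ln(z₃/z₀)/ln(z₁/z₀) = 17.1 × 14.2718/11.7355 = 20.7958 knots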